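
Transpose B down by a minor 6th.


Working:
minor 6th: 6 letter names, 8 semitones
Letter: B - 5 → D
Pitch: B - 8 semitones, spelled as a D → D#
= D#


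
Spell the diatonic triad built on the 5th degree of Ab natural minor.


Ab natural minor scale: Ab Bb Cb Db Eb Fb Gb
Diatonic triad on degree 5 stacks scale notes 5, 7, 2: Eb Gb Bb
Eb→Gb = 3 semitones; Eb→Bb = 7 semitones → minor triad
= Eb Gb Bb (minor)


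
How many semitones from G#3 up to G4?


Let's work it out.
Absolute semitone position = octave×12 + chromatic position
G#3: 3×12 + 8 = 44
G4: 4×12 + 7 = 55
Difference = 55 - 44 = 11
= 11 semitones


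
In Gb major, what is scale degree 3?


Reasoning:
Major scale pattern: W-W-H-W-W-W-H (2-2-1-2-2-2-1 semitones)
Starting from Gb:
  Gb + 2 semitones → Ab
  Ab + 2 semitones → Bb
  Bb + 1 semitone → Cb
  Cb + 2 semitones → Db
  Db + 2 semitones → Eb
  Eb + 2 semitones → F
  F + 1 semitone → Gb
Scale: Gb Ab Bb Cb Db Eb F
Degree 3 = Bb


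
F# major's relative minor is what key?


Let's work it out.
The relative minor shares the major's key signature and starts on its 6th degree
6th degree = a major 6th above the tonic; a major 6th above F# is D#
→ relative minor of F# major is D# minor
= D# minor


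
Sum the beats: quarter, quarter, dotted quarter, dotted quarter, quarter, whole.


Let's work it out.
Beat values:
  quarter = 1 beat
  quarter = 1 beat
  dotted quarter = 1.5 beats
  dotted quarter = 1.5 beats
  quarter = 1 beat
  whole = 4 beats
Sum = 1 + 1 + 1.5 + 1.5 + 1 + 4
= 10 beats


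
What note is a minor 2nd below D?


Reasoning:
A 2nd spans 2 letter names, so from D we land on C
A minor 2nd = 1 semitone below D
Spell C at that pitch: C#
= C#


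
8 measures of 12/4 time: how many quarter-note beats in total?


Working:
Time signature 12/4: the bottom number 4 means the quarter note gets one count
The top number 12 means 12 quarter-note beats per measure
Total = 12 × 8 measures
= 96 quarter-note beats


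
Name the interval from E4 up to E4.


Reasoning:
Letter names: E → E spans 1 letter name → a unison
Semitones: E4 → E4 = 0 half-steps
A unison of 0 semitones is a perfect unison
= perfect unison


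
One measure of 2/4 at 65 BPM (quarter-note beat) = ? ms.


Working:
Quarter-note beat duration = 60000 / 65 ms
Beats per measure (2/4) = 2
One measure = 2 × 60000 / 65 = 120000 / 65 ms
= 1846.2 ms


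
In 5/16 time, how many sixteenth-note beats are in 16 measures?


Time signature 5/16: the bottom number 16 means the sixteenth note gets one count
The top number 5 means 5 sixteenth-note beats per measure
Total = 5 × 16 measures
= 80 sixteenth-note beats


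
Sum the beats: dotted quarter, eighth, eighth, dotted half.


Step by step:
Beat values:
  dotted quarter = 1.5 beats
  eighth = 0.5 beats
  eighth = 0.5 beats
  dotted half = 3 beats
Sum = 1.5 + 0.5 + 0.5 + 3
= 5.5 beats


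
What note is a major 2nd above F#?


Working:
A 2nd spans 2 letter names, so from F we land on G
A major 2nd = 2 semitones above F#
Spell G at that pitch: G#
= G#


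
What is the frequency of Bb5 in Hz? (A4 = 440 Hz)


Working:
f = 440 × 2^(n/12) where n = semitones from A4
Bb5: 13 semitones from A4
f = 440 × 2^(13/12)
f = 932.33 Hz


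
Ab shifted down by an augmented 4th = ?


Let's work it out.
augmented 4th: 4 letter names, 6 semitones
Letter: A - 3 → E
Pitch: Ab - 6 semitones, spelled as an E → Ebb
= Ebb


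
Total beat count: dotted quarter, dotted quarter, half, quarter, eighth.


Let's work it out.
Beat values:
  dotted quarter = 1.5 beats
  dotted quarter = 1.5 beats
  half = 2 beats
  quarter = 1 beat
  eighth = 0.5 beats
Sum = 1.5 + 1.5 + 2 + 1 + 0.5
= 6.5 beats


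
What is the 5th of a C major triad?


Let's work it out.
Major triad = root + major 3rd (4 semitones) + perfect 5th (7 semitones)
A triad on C stacks thirds, so the chord tones use letter names C-E-G
Root: C
Major 3rd above C: E
Perfect 5th above C: G
The 5th = G


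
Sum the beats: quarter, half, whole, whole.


Let's work it out.
Beat values:
  quarter = 1 beat
  half = 2 beats
  whole = 4 beats
  whole = 4 beats
Sum = 1 + 2 + 4 + 4
= 11 beats


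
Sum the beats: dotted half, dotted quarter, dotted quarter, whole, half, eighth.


Beat values:
  dotted half = 3 beats
  dotted quarter = 1.5 beats
  dotted quarter = 1.5 beats
  whole = 4 beats
  half = 2 beats
  eighth = 0.5 beats
Sum = 3 + 1.5 + 1.5 + 4 + 2 + 0.5
= 12.5 beats


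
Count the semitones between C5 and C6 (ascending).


Working:
Absolute semitone position = octave×12 + chromatic position
C5: 5×12 + 0 = 60
C6: 6×12 + 0 = 72
Difference = 72 - 60 = 12
= 12 semitones


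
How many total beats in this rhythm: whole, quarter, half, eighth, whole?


Let's work it out.
Beat values:
  whole = 4 beats
  quarter = 1 beat
  half = 2 beats
  eighth = 0.5 beats
  whole = 4 beats
Sum = 4 + 1 + 2 + 0.5 + 4
= 11.5 beats


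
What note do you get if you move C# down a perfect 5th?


Working:
perfect 5th: 5 letter names, 7 semitones
Letter: C - 4 → F
Pitch: C# - 7 semitones, spelled as an F → F#
= F#


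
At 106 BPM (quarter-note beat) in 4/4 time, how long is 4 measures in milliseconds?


Quarter-note beat duration = 60000 / 106 ms
Beats per measure (4/4) = 4
One measure = 4 × 60000 / 106 = 240000 / 106 ms
4 measures = 4 × 240000 / 106 = 960000 / 106
= 9056.6 ms


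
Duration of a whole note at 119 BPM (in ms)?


Working:
One quarter-note beat = 60000 / BPM = 60000 / 119 ms
Whole note = 4 × quarter note
Duration = 4 × 60000 / 119 = 240000 / 119
= 2016.8 ms


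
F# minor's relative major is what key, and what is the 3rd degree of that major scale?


Let's work it out.
The relative major shares the key signature and is a minor 3rd above the minor tonic
A minor 3rd above F# is A
→ relative major of F# minor is A major
A major scale: A B C# D E F# G#
= A major; 3rd degree = C#


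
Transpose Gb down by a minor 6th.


minor 6th: 6 letter names, 8 semitones
Letter: G - 5 → B
Pitch: Gb - 8 semitones, spelled as a B → Bb
= Bb


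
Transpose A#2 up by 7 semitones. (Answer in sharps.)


Working:
A#2: chromatic position 10 in octave 2 → absolute = 2×12 + 10 = 34
Transpose up 7: 34 + 7 = 41
41 = 3×12 + 5 → F in octave 3
Result = F3


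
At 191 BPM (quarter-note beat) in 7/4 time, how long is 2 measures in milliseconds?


Working:
Quarter-note beat duration = 60000 / 191 ms
Beats per measure (7/4) = 7
One measure = 7 × 60000 / 191 = 420000 / 191 ms
2 measures = 2 × 420000 / 191 = 840000 / 191
= 4397.9 ms


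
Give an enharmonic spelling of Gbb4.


Enharmonic notes sound the same pitch but are spelled with different letter names
Gbb and F name the same pitch class
= F4


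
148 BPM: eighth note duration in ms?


Step by step:
One quarter-note beat = 60000 / BPM = 60000 / 148 ms
Eighth note = 1/2 × quarter note
Duration = 1/2 × 60000 / 148 = 30000 / 148
= 202.7 ms


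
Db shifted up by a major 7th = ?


major 7th: 7 letter names, 11 semitones
Letter: D + 6 → C
Pitch: Db + 11 semitones, spelled as a C → C
= C


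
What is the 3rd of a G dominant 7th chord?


Dominant 7th chord = root + major 3rd + perfect 5th + minor 7th
Seventh chords stack in thirds, so the letter names are G-B-D-F
Root: G
Major 3rd above G: B
Perfect 5th above G: D
Minor 7th above G: F
The 3rd = B


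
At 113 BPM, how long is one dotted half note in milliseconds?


Working:
One quarter-note beat = 60000 / BPM = 60000 / 113 ms
Dotted half note = 3 × quarter note
Duration = 3 × 60000 / 113 = 180000 / 113
= 1592.9 ms


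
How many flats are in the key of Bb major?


Step by step:
Flat major keys: C(0), F(1), Bb(2), Eb(3), Ab(4), Db(5), Gb(6), Cb(7)
Bb major has 2 flats
Order of flats: Bb Eb Ab Db Gb Cb Fb → first 2: Bb, Eb
= 2 flats


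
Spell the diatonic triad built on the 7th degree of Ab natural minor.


Ab natural minor scale: Ab Bb Cb Db Eb Fb Gb
Diatonic triad on degree 7 stacks scale notes 7, 2, 4: Gb Bb Db
Gb→Bb = 4 semitones; Gb→Db = 7 semitones → major triad
= Gb Bb Db (major)


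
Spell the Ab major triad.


Major triad = root + major 3rd (4 semitones) + perfect 5th (7 semitones)
A triad on Ab stacks thirds, so the chord tones use letter names A-C-E
Root: Ab
Major 3rd above Ab: C
Perfect 5th above Ab: Eb
Chord = Ab C Eb


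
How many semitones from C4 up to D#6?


Absolute semitone position = octave×12 + chromatic position
C4: 4×12 + 0 = 48
D#6: 6×12 + 3 = 75
Difference = 75 - 48 = 27
= 27 semitones


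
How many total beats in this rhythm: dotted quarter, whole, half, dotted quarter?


Let's work it out.
Beat values:
  dotted quarter = 1.5 beats
  whole = 4 beats
  half = 2 beats
  dotted quarter = 1.5 beats
Sum = 1.5 + 4 + 2 + 1.5
= 9 beats


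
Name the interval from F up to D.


Working:
Letter names: F → D spans 6 letter names → a 6th
Semitones: F → D = 9 half-steps
A 6th of 9 semitones is a major 6th
= major 6th


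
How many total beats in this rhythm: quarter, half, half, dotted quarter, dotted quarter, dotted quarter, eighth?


Let's work it out.
Beat values:
  quarter = 1 beat
  half = 2 beats
  half = 2 beats
  dotted quarter = 1.5 beats
  dotted quarter = 1.5 beats
  dotted quarter = 1.5 beats
  eighth = 0.5 beats
Sum = 1 + 2 + 2 + 1.5 + 1.5 + 1.5 + 0.5
= 10 beats


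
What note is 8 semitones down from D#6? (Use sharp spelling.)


Reasoning:
D#6: chromatic position 3 in octave 6 → absolute = 6×12 + 3 = 75
Transpose down 8: 75 - 8 = 67
67 = 5×12 + 7 → G in octave 5
Result = G5


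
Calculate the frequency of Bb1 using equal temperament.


Reasoning:
f = 440 × 2^(n/12) where n = semitones from A4
Bb1: -35 semitones from A4
f = 440 × 2^(-35/12)
f = 58.27 Hz


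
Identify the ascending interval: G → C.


Step by step:
Letter names: G → C spans 4 letter names → a 4th
Semitones: G → C = 5 half-steps
A 4th of 5 semitones is a perfect 4th
= perfect 4th


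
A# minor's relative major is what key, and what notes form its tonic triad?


Let's work it out.
The relative major shares the key signature and is a minor 3rd above the minor tonic
A minor 3rd above A# is C#
→ relative major of A# minor is C# major
Tonic triad of C# major = root + major 3rd + perfect 5th = C# E# G#
= C# major; triad = C# E# G#


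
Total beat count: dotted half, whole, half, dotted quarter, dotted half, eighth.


Working:
Beat values:
  dotted half = 3 beats
  whole = 4 beats
  half = 2 beats
  dotted quarter = 1.5 beats
  dotted half = 3 beats
  eighth = 0.5 beats
Sum = 3 + 4 + 2 + 1.5 + 3 + 0.5
= 14 beats


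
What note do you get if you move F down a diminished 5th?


diminished 5th: 5 letter names, 6 semitones
Letter: F - 4 → B
Pitch: F - 6 semitones, spelled as a B → B
= B


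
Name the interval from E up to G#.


Working:
Letter names: E → G spans 3 letter names → a 3rd
Semitones: E → G# = 4 half-steps
A 3rd of 4 semitones is a major 3rd
= major 3rd


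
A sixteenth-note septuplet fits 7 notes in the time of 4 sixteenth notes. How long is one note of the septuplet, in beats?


Let's work it out.
Septuplet: 7 notes occupy the space of 4 sixteenth notes
Space = 4 × 1/4 = 1 beat
Each septuplet note = 1 / 7 = 1/7 beats
= 1/7 beats


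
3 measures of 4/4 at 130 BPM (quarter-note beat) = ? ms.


Let's work it out.
Quarter-note beat duration = 60000 / 130 ms
Beats per measure (4/4) = 4
One measure = 4 × 60000 / 130 = 240000 / 130 ms
3 measures = 3 × 240000 / 130 = 720000 / 130
= 5538.5 ms


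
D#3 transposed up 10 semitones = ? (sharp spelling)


D#3: chromatic position 3 in octave 3 → absolute = 3×12 + 3 = 39
Transpose up 10: 39 + 10 = 49
49 = 4×12 + 1 → C# in octave 4
Result = C#4


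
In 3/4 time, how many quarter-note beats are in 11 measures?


Time signature 3/4: the bottom number 4 means the quarter note gets one count
The top number 3 means 3 quarter-note beats per measure
Total = 3 × 11 measures
= 33 quarter-note beats


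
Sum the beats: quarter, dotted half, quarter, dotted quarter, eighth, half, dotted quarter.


Solution.
Beat values:
  quarter = 1 beat
  dotted half = 3 beats
  quarter = 1 beat
  dotted quarter = 1.5 beats
  eighth = 0.5 beats
  half = 2 beats
  dotted quarter = 1.5 beats
Sum = 1 + 3 + 1 + 1.5 + 0.5 + 2 + 1.5
= 10.5 beats


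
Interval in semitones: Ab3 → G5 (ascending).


Absolute semitone position = octave×12 + chromatic position
Ab3: 3×12 + 8 = 44
G5: 5×12 + 7 = 67
Difference = 67 - 44 = 23
= 23 semitones


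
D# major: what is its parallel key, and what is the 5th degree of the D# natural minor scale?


Parallel keys share the same tonic but differ in mode
D# major → parallel is D# minor
D# natural minor scale: D# E# F# G# A# B C#
= D# minor; 5th degree = A#


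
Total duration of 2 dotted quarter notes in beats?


Working:
Base quarter note = 1 beat
Dot 1 adds half the previous value: +1/2
One dotted quarter = 1 + 1/2 = 3/2
2 of them = 2 × 3/2 = 3
= 3 beats


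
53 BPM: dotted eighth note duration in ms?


Working:
One quarter-note beat = 60000 / BPM = 60000 / 53 ms
Dotted eighth note = 3/4 × quarter note
Duration = 3/4 × 60000 / 53 = 45000 / 53
= 849.1 ms


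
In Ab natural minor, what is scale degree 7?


Natural minor scale pattern: W-H-W-W-H-W-W (2-1-2-2-1-2-2 semitones)
Starting from Ab:
  Ab + 2 semitones → Bb
  Bb + 1 semitone → Cb
  Cb + 2 semitones → Db
  Db + 2 semitones → Eb
  Eb + 1 semitone → Fb
  Fb + 2 semitones → Gb
  Gb + 2 semitones → Ab
Scale: Ab Bb Cb Db Eb Fb Gb
Degree 7 = Gb


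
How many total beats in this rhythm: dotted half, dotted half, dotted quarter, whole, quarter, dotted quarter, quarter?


Let's work it out.
Beat values:
  dotted half = 3 beats
  dotted half = 3 beats
  dotted quarter = 1.5 beats
  whole = 4 beats
  quarter = 1 beat
  dotted quarter = 1.5 beats
  quarter = 1 beat
Sum = 3 + 3 + 1.5 + 4 + 1 + 1.5 + 1
= 15 beats


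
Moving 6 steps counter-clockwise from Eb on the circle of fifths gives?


Working:
Each counter-clockwise step moves down a perfect 5th (= up a perfect 4th)
From Eb: Eb → Ab → Db → F#/Gb → B → E → A
= A


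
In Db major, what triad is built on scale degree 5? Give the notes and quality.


Db major scale: Db Eb F Gb Ab Bb C
Diatonic triad on degree 5 stacks scale notes 5, 7, 2: Ab C Eb
Ab→C = 4 semitones; Ab→Eb = 7 semitones → major triad
= Ab C Eb (major)


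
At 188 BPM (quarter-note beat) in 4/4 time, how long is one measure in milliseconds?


Quarter-note beat duration = 60000 / 188 ms
Beats per measure (4/4) = 4
One measure = 4 × 60000 / 188 = 240000 / 188 ms
= 1276.6 ms


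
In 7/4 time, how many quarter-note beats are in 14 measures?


Time signature 7/4: the bottom number 4 means the quarter note gets one count
The top number 7 means 7 quarter-note beats per measure
Total = 7 × 14 measures
= 98 quarter-note beats


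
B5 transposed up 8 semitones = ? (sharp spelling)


B5: chromatic position 11 in octave 5 → absolute = 5×12 + 11 = 71
Transpose up 8: 71 + 8 = 79
79 = 6×12 + 7 → G in octave 6
Result = G6


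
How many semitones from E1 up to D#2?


Step by step:
Absolute semitone position = octave×12 + chromatic position
E1: 1×12 + 4 = 16
D#2: 2×12 + 3 = 27
Difference = 27 - 16 = 11
= 11 semitones


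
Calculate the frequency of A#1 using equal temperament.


Solution.
f = 440 × 2^(n/12) where n = semitones from A4
A#1: -35 semitones from A4
f = 440 × 2^(-35/12)
f = 58.27 Hz


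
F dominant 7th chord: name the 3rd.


Solution.
Dominant 7th chord = root + major 3rd + perfect 5th + minor 7th
Seventh chords stack in thirds, so the letter names are F-A-C-E
Root: F
Major 3rd above F: A
Perfect 5th above F: C
Minor 7th above F: Eb
The 3rd = A


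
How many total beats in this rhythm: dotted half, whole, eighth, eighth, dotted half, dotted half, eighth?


Beat values:
  dotted half = 3 beats
  whole = 4 beats
  eighth = 0.5 beats
  eighth = 0.5 beats
  dotted half = 3 beats
  dotted half = 3 beats
  eighth = 0.5 beats
Sum = 3 + 4 + 0.5 + 0.5 + 3 + 3 + 0.5
= 14.5 beats


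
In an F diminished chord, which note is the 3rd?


Step by step:
Diminished triad = root + minor 3rd (3 semitones) + diminished 5th (6 semitones)
A triad on F stacks thirds, so the chord tones use letter names F-A-C
Root: F
Minor 3rd above F: Ab
Diminished 5th above F: Cb
The 3rd = Ab


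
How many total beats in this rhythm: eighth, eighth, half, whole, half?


Reasoning:
Beat values:
  eighth = 0.5 beats
  eighth = 0.5 beats
  half = 2 beats
  whole = 4 beats
  half = 2 beats
Sum = 0.5 + 0.5 + 2 + 4 + 2
= 9 beats


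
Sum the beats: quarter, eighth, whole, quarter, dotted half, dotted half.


Beat values:
  quarter = 1 beat
  eighth = 0.5 beats
  whole = 4 beats
  quarter = 1 beat
  dotted half = 3 beats
  dotted half = 3 beats
Sum = 1 + 0.5 + 4 + 1 + 3 + 3
= 12.5 beats


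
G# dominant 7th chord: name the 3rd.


Let's work it out.
Dominant 7th chord = root + major 3rd + perfect 5th + minor 7th
Seventh chords stack in thirds, so the letter names are G-B-D-F
Root: G#
Major 3rd above G#: B#
Perfect 5th above G#: D#
Minor 7th above G#: F#
The 3rd = B#


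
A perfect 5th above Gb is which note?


A 5th spans 5 letter names, so from G we land on D
A perfect 5th = 7 semitones above Gb
Spell D at that pitch: Db
= Db


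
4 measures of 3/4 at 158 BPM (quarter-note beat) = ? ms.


Quarter-note beat duration = 60000 / 158 ms
Beats per measure (3/4) = 3
One measure = 3 × 60000 / 158 = 180000 / 158 ms
4 measures = 4 × 180000 / 158 = 720000 / 158
= 4557.0 ms


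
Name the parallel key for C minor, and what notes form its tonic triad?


Parallel keys share the same tonic but differ in mode
C minor → parallel is C major
Tonic triad of C major = C E G
= C major; triad = C E G


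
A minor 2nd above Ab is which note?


Working:
A 2nd spans 2 letter names, so from A we land on B
A minor 2nd = 1 semitone above Ab
Spell B at that pitch: Bbb
= Bbb


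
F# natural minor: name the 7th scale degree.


Working:
Natural minor scale pattern: W-H-W-W-H-W-W (2-1-2-2-1-2-2 semitones)
Starting from F#:
  F# + 2 semitones → G#
  G# + 1 semitone → A
  A + 2 semitones → B
  B + 2 semitones → C#
  C# + 1 semitone → D
  D + 2 semitones → E
  E + 2 semitones → F#
Scale: F# G# A B C# D E
Degree 7 = E


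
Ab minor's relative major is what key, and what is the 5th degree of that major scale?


Working:
The relative major shares the key signature and is a minor 3rd above the minor tonic
A minor 3rd above Ab is Cb
→ relative major of Ab minor is Cb major
Cb major scale: Cb Db Eb Fb Gb Ab Bb
= Cb major; 5th degree = Gb


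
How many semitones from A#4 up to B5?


Solution.
Absolute semitone position = octave×12 + chromatic position
A#4: 4×12 + 10 = 58
B5: 5×12 + 11 = 71
Difference = 71 - 58 = 13
= 13 semitones


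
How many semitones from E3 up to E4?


Let's work it out.
Absolute semitone position = octave×12 + chromatic position
E3: 3×12 + 4 = 40
E4: 4×12 + 4 = 52
Difference = 52 - 40 = 12
= 12 semitones


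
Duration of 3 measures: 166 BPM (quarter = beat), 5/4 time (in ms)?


Let's work it out.
Quarter-note beat duration = 60000 / 166 ms
Beats per measure (5/4) = 5
One measure = 5 × 60000 / 166 = 300000 / 166 ms
3 measures = 3 × 300000 / 166 = 900000 / 166
= 5421.7 ms


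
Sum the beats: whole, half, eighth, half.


Reasoning:
Beat values:
  whole = 4 beats
  half = 2 beats
  eighth = 0.5 beats
  half = 2 beats
Sum = 4 + 2 + 0.5 + 2
= 8.5 beats


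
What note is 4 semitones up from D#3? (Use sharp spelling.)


Reasoning:
D#3: chromatic position 3 in octave 3 → absolute = 3×12 + 3 = 39
Transpose up 4: 39 + 4 = 43
43 = 3×12 + 7 → G in octave 3
Result = G3


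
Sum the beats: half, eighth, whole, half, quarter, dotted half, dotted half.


Working:
Beat values:
  half = 2 beats
  eighth = 0.5 beats
  whole = 4 beats
  half = 2 beats
  quarter = 1 beat
  dotted half = 3 beats
  dotted half = 3 beats
Sum = 2 + 0.5 + 4 + 2 + 1 + 3 + 3
= 15.5 beats


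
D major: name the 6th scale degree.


Major scale pattern: W-W-H-W-W-W-H (2-2-1-2-2-2-1 semitones)
Starting from D:
  D + 2 semitones → E
  E + 2 semitones → F#
  F# + 1 semitone → G
  G + 2 semitones → A
  A + 2 semitones → B
  B + 2 semitones → C#
  C# + 1 semitone → D
Scale: D E F# G A B C#
Degree 6 = B


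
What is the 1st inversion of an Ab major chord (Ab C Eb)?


Root position: Ab C Eb
1st inversion: move root up an octave
Bass note: C
Notes (bottom to top) = C Eb Ab


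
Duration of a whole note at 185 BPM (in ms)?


Step by step:
One quarter-note beat = 60000 / BPM = 60000 / 185 ms
Whole note = 4 × quarter note
Duration = 4 × 60000 / 185 = 240000 / 185
= 1297.3 ms


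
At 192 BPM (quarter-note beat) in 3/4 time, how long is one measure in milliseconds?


Quarter-note beat duration = 60000 / 192 ms
Beats per measure (3/4) = 3
One measure = 3 × 60000 / 192 = 180000 / 192 ms
= 937.5 ms


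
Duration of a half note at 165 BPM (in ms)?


Working:
One quarter-note beat = 60000 / BPM = 60000 / 165 ms
Half note = 2 × quarter note
Duration = 2 × 60000 / 165 = 120000 / 165
= 727.3 ms


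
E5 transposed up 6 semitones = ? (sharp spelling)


Step by step:
E5: chromatic position 4 in octave 5 → absolute = 5×12 + 4 = 64
Transpose up 6: 64 + 6 = 70
70 = 5×12 + 10 → A# in octave 5
Result = A#5


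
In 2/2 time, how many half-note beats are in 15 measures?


Solution.
Time signature 2/2: the bottom number 2 means the half note gets one count
The top number 2 means 2 half-note beats per measure
Total = 2 × 15 measures
= 30 half-note beats


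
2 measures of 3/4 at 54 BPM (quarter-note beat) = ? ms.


Step by step:
Quarter-note beat duration = 60000 / 54 ms
Beats per measure (3/4) = 3
One measure = 3 × 60000 / 54 = 180000 / 54 ms
2 measures = 2 × 180000 / 54 = 360000 / 54
= 6666.7 ms


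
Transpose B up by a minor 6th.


minor 6th: 6 letter names, 8 semitones
Letter: B + 5 → G
Pitch: B + 8 semitones, spelled as a G → G
= G


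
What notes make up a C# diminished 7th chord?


Solution.
Diminished 7th chord = root + minor 3rd + diminished 5th + diminished 7th
Seventh chords stack in thirds, so the letter names are C-E-G-B
Root: C#
Minor 3rd above C#: E
Diminished 5th above C#: G
Diminished 7th above C#: Bb
Chord = C# E G Bb


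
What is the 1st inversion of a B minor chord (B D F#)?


Step by step:
Root position: B D F#
1st inversion: move root up an octave
Bass note: D
Notes (bottom to top) = D F# B


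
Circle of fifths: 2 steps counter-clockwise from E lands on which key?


Each counter-clockwise step moves down a perfect 5th (= up a perfect 4th)
From E: E → A → D
= D


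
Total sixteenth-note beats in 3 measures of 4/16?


Time signature 4/16: the bottom number 16 means the sixteenth note gets one count
The top number 4 means 4 sixteenth-note beats per measure
Total = 4 × 3 measures
= 12 sixteenth-note beats


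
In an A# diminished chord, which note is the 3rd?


Let's work it out.
Diminished triad = root + minor 3rd (3 semitones) + diminished 5th (6 semitones)
A triad on A# stacks thirds, so the chord tones use letter names A-C-E
Root: A#
Minor 3rd above A#: C#
Diminished 5th above A#: E
The 3rd = C#


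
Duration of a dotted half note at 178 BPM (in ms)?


One quarter-note beat = 60000 / BPM = 60000 / 178 ms
Dotted half note = 3 × quarter note
Duration = 3 × 60000 / 178 = 180000 / 178
= 1011.2 ms


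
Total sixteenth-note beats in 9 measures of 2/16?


Solution.
Time signature 2/16: the bottom number 16 means the sixteenth note gets one count
The top number 2 means 2 sixteenth-note beats per measure
Total = 2 × 9 measures
= 18 sixteenth-note beats


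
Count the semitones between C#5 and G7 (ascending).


Solution.
Absolute semitone position = octave×12 + chromatic position
C#5: 5×12 + 1 = 61
G7: 7×12 + 7 = 91
Difference = 91 - 61 = 30
= 30 semitones


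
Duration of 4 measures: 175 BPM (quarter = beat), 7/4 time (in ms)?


Reasoning:
Quarter-note beat duration = 60000 / 175 ms
Beats per measure (7/4) = 7
One measure = 7 × 60000 / 175 = 420000 / 175 ms
4 measures = 4 × 420000 / 175 = 1680000 / 175
= 9600.0 ms


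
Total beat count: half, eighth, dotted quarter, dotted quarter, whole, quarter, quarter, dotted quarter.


Solution.
Beat values:
  half = 2 beats
  eighth = 0.5 beats
  dotted quarter = 1.5 beats
  dotted quarter = 1.5 beats
  whole = 4 beats
  quarter = 1 beat
  quarter = 1 beat
  dotted quarter = 1.5 beats
Sum = 2 + 0.5 + 1.5 + 1.5 + 4 + 1 + 1 + 1.5
= 13 beats


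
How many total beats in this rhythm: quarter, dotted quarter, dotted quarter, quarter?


Beat values:
  quarter = 1 beat
  dotted quarter = 1.5 beats
  dotted quarter = 1.5 beats
  quarter = 1 beat
Sum = 1 + 1.5 + 1.5 + 1
= 5 beats


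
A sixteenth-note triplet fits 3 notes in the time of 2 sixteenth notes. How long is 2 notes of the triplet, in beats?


Working:
Triplet: 3 notes occupy the space of 2 sixteenth notes
Space = 2 × 1/4 = 1/2 beats
Each triplet note = 1/2 / 3 = 1/6 beats
2 notes = 2 × 1/6 = 1/3
= 1/3 beats


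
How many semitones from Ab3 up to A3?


Absolute semitone position = octave×12 + chromatic position
Ab3: 3×12 + 8 = 44
A3: 3×12 + 9 = 45
Difference = 45 - 44 = 1
= 1 semitone


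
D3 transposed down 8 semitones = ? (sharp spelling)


Reasoning:
D3: chromatic position 2 in octave 3 → absolute = 3×12 + 2 = 38
Transpose down 8: 38 - 8 = 30
30 = 2×12 + 6 → F# in octave 2
Result = F#2


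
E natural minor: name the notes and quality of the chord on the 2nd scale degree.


Step by step:
E natural minor scale: E F# G A B C D
Diatonic triad on degree 2 stacks scale notes 2, 4, 6: F# A C
F#→A = 3 semitones; F#→C = 6 semitones → diminished triad
= F# A C (diminished)


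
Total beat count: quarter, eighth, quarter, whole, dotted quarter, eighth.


Let's work it out.
Beat values:
  quarter = 1 beat
  eighth = 0.5 beats
  quarter = 1 beat
  whole = 4 beats
  dotted quarter = 1.5 beats
  eighth = 0.5 beats
Sum = 1 + 0.5 + 1 + 4 + 1.5 + 0.5
= 8.5 beats


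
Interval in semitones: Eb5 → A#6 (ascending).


Absolute semitone position = octave×12 + chromatic position
Eb5: 5×12 + 3 = 63
A#6: 6×12 + 10 = 82
Difference = 82 - 63 = 19
= 19 semitones


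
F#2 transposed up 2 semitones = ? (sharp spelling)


F#2: chromatic position 6 in octave 2 → absolute = 2×12 + 6 = 30
Transpose up 2: 30 + 2 = 32
32 = 2×12 + 8 → G# in octave 2
Result = G#2


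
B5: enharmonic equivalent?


Step by step:
Enharmonic notes sound the same pitch but are spelled with different letter names
B and Cb name the same pitch class
Octave numbers change at C, so B5 = Cb6
= Cb6


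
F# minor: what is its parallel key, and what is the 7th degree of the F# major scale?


Working:
Parallel keys share the same tonic but differ in mode
F# minor → parallel is F# major
F# major scale: F# G# A# B C# D# E#
= F# major; 7th degree = E#


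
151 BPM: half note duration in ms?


One quarter-note beat = 60000 / BPM = 60000 / 151 ms
Half note = 2 × quarter note
Duration = 2 × 60000 / 151 = 120000 / 151
= 794.7 ms


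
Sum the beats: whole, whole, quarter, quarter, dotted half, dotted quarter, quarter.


Beat values:
  whole = 4 beats
  whole = 4 beats
  quarter = 1 beat
  quarter = 1 beat
  dotted half = 3 beats
  dotted quarter = 1.5 beats
  quarter = 1 beat
Sum = 4 + 4 + 1 + 1 + 3 + 1.5 + 1
= 15.5 beats


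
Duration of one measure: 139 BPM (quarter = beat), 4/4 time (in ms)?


Working:
Quarter-note beat duration = 60000 / 139 ms
Beats per measure (4/4) = 4
One measure = 4 × 60000 / 139 = 240000 / 139 ms
= 1726.6 ms


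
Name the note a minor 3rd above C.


A 3rd spans 3 letter names, so from C we land on E
A minor 3rd = 3 semitones above C
Spell E at that pitch: Eb
= Eb


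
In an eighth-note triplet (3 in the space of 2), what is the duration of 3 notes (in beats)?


Reasoning:
Triplet: 3 notes occupy the space of 2 eighth notes
Space = 2 × 1/2 = 1 beat
Each triplet note = 1 / 3 = 1/3 beats
3 notes = 3 × 1/3 = 1
= 1 beat


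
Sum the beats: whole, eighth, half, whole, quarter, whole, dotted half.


Working:
Beat values:
  whole = 4 beats
  eighth = 0.5 beats
  half = 2 beats
  whole = 4 beats
  quarter = 1 beat
  whole = 4 beats
  dotted half = 3 beats
Sum = 4 + 0.5 + 2 + 4 + 1 + 4 + 3
= 18.5 beats


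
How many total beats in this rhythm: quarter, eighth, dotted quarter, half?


Reasoning:
Beat values:
  quarter = 1 beat
  eighth = 0.5 beats
  dotted quarter = 1.5 beats
  half = 2 beats
Sum = 1 + 0.5 + 1.5 + 2
= 5 beats


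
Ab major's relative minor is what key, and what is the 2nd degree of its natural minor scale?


Solution.
The relative minor shares the major's key signature and starts on its 6th degree
6th degree = a major 6th above the tonic; a major 6th above Ab is F
→ relative minor of Ab major is F minor
F natural minor scale: F G Ab Bb C Db Eb
= F minor; 2nd degree = G


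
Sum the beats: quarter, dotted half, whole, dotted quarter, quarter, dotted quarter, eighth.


Reasoning:
Beat values:
  quarter = 1 beat
  dotted half = 3 beats
  whole = 4 beats
  dotted quarter = 1.5 beats
  quarter = 1 beat
  dotted quarter = 1.5 beats
  eighth = 0.5 beats
Sum = 1 + 3 + 4 + 1.5 + 1 + 1.5 + 0.5
= 12.5 beats


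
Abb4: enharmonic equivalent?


Step by step:
Enharmonic notes sound the same pitch but are spelled with different letter names
Abb and G name the same pitch class
= G4


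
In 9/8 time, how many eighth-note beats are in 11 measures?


Solution.
Time signature 9/8: the bottom number 8 means the eighth note gets one count
The top number 9 means 9 eighth-note beats per measure
Total = 9 × 11 measures
= 99 eighth-note beats


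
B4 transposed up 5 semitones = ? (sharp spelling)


Reasoning:
B4: chromatic position 11 in octave 4 → absolute = 4×12 + 11 = 59
Transpose up 5: 59 + 5 = 64
64 = 5×12 + 4 → E in octave 5
Result = E5


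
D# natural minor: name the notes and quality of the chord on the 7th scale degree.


D# natural minor scale: D# E# F# G# A# B C#
Diatonic triad on degree 7 stacks scale notes 7, 2, 4: C# E# G#
C#→E# = 4 semitones; C#→G# = 7 semitones → major triad
= C# E# G# (major)


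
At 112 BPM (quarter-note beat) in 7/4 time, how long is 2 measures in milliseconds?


Step by step:
Quarter-note beat duration = 60000 / 112 ms
Beats per measure (7/4) = 7
One measure = 7 × 60000 / 112 = 420000 / 112 ms
2 measures = 2 × 420000 / 112 = 840000 / 112
= 7500.0 ms


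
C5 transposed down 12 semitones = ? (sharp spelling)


Step by step:
C5: chromatic position 0 in octave 5 → absolute = 5×12 + 0 = 60
Transpose down 12: 60 - 12 = 48
48 = 4×12 + 0 → C in octave 4
Result = C4


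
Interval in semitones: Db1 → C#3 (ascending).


Step by step:
Absolute semitone position = octave×12 + chromatic position
Db1: 1×12 + 1 = 13
C#3: 3×12 + 1 = 37
Difference = 37 - 13 = 24
= 24 semitones


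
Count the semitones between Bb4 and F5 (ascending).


Solution.
Absolute semitone position = octave×12 + chromatic position
Bb4: 4×12 + 10 = 58
F5: 5×12 + 5 = 65
Difference = 65 - 58 = 7
= 7 semitones


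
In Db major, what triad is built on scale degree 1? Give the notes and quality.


Let's work it out.
Db major scale: Db Eb F Gb Ab Bb C
Diatonic triad on degree 1 stacks scale notes 1, 3, 5: Db F Ab
Db→F = 4 semitones; Db→Ab = 7 semitones → major triad
= Db F Ab (major)


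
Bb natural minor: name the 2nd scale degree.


Natural minor scale pattern: W-H-W-W-H-W-W (2-1-2-2-1-2-2 semitones)
Starting from Bb:
  Bb + 2 semitones → C
  C + 1 semitone → Db
  Db + 2 semitones → Eb
  Eb + 2 semitones → F
  F + 1 semitone → Gb
  Gb + 2 semitones → Ab
  Ab + 2 semitones → Bb
Scale: Bb C Db Eb F Gb Ab
Degree 2 = C


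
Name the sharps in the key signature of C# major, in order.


Sharp major keys follow the circle of fifths: C(0), G(1), D(2), A(3), E(4), B(5), F#(6), C#(7)
C# major has 7 sharps
Order of sharps: F# C# G# D# A# E# B# → first 7: F#, C#, G#, D#, A#, E#, B#
= F#, C#, G#, D#, A#, E#, B#


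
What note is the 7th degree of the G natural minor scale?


Natural minor scale pattern: W-H-W-W-H-W-W (2-1-2-2-1-2-2 semitones)
Starting from G:
  G + 2 semitones → A
  A + 1 semitone → Bb
  Bb + 2 semitones → C
  C + 2 semitones → D
  D + 1 semitone → Eb
  Eb + 2 semitones → F
  F + 2 semitones → G
Scale: G A Bb C D Eb F
Degree 7 = F


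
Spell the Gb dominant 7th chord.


Working:
Dominant 7th chord = root + major 3rd + perfect 5th + minor 7th
Seventh chords stack in thirds, so the letter names are G-B-D-F
Root: Gb
Major 3rd above Gb: Bb
Perfect 5th above Gb: Db
Minor 7th above Gb: Fb
Chord = Gb Bb Db Fb


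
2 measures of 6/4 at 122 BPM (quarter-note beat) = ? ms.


Reasoning:
Quarter-note beat duration = 60000 / 122 ms
Beats per measure (6/4) = 6
One measure = 6 × 60000 / 122 = 360000 / 122 ms
2 measures = 2 × 360000 / 122 = 720000 / 122
= 5901.6 ms


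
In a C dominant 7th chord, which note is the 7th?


Working:
Dominant 7th chord = root + major 3rd + perfect 5th + minor 7th
Seventh chords stack in thirds, so the letter names are C-E-G-B
Root: C
Major 3rd above C: E
Perfect 5th above C: G
Minor 7th above C: Bb
The 7th = Bb


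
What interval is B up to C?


Letter names: B → C spans 2 letter names → a 2nd
Semitones: B → C = 1 half-step
A 2nd of 1 semitone is a minor 2nd
= minor 2nd


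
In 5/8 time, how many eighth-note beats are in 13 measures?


Step by step:
Time signature 5/8: the bottom number 8 means the eighth note gets one count
The top number 5 means 5 eighth-note beats per measure
Total = 5 × 13 measures
= 65 eighth-note beats


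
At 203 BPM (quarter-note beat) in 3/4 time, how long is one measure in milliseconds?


Step by step:
Quarter-note beat duration = 60000 / 203 ms
Beats per measure (3/4) = 3
One measure = 3 × 60000 / 203 = 180000 / 203 ms
= 886.7 ms


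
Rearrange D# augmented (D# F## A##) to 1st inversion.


Working:
Root position: D# F## A##
1st inversion: move root up an octave
Bass note: F##
Notes (bottom to top) = F## A## D#


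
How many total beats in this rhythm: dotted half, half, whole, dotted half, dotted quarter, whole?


Let's work it out.
Beat values:
  dotted half = 3 beats
  half = 2 beats
  whole = 4 beats
  dotted half = 3 beats
  dotted quarter = 1.5 beats
  whole = 4 beats
Sum = 3 + 2 + 4 + 3 + 1.5 + 4
= 17.5 beats


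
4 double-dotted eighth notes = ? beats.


Base eighth note = 1/2 beats
Dot 1 adds half the previous value: +1/4
Dot 2 adds half the previous value: +1/8
One double-dotted eighth = 1/2 + 1/4 + 1/8 = 7/8
4 of them = 4 × 7/8 = 7/2
= 7/2 beats


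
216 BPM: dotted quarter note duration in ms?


Working:
One quarter-note beat = 60000 / BPM = 60000 / 216 ms
Dotted quarter note = 3/2 × quarter note
Duration = 3/2 × 60000 / 216 = 90000 / 216
= 416.7 ms


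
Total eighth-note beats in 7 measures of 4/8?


Let's work it out.
Time signature 4/8: the bottom number 8 means the eighth note gets one count
The top number 4 means 4 eighth-note beats per measure
Total = 4 × 7 measures
= 28 eighth-note beats


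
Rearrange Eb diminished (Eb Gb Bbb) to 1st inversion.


Step by step:
Root position: Eb Gb Bbb
1st inversion: move root up an octave
Bass note: Gb
Notes (bottom to top) = Gb Bbb Eb


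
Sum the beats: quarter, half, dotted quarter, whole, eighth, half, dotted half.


Beat values:
  quarter = 1 beat
  half = 2 beats
  dotted quarter = 1.5 beats
  whole = 4 beats
  eighth = 0.5 beats
  half = 2 beats
  dotted half = 3 beats
Sum = 1 + 2 + 1.5 + 4 + 0.5 + 2 + 3
= 14 beats


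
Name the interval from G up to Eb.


Letter names: G → E spans 6 letter names → a 6th
Semitones: G → Eb = 8 half-steps
A 6th of 8 semitones is a minor 6th
= minor 6th


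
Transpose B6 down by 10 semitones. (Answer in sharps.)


B6: chromatic position 11 in octave 6 → absolute = 6×12 + 11 = 83
Transpose down 10: 83 - 10 = 73
73 = 6×12 + 1 → C# in octave 6
Result = C#6


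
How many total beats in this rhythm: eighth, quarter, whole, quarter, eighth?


Reasoning:
Beat values:
  eighth = 0.5 beats
  quarter = 1 beat
  whole = 4 beats
  quarter = 1 beat
  eighth = 0.5 beats
Sum = 0.5 + 1 + 4 + 1 + 0.5
= 7 beats


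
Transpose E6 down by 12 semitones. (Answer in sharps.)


Working:
E6: chromatic position 4 in octave 6 → absolute = 6×12 + 4 = 76
Transpose down 12: 76 - 12 = 64
64 = 5×12 + 4 → E in octave 5
Result = E5


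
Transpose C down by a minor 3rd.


Step by step:
minor 3rd: 3 letter names, 3 semitones
Letter: C - 2 → A
Pitch: C - 3 semitones, spelled as an A → A
= A


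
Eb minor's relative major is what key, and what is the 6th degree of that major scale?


Let's work it out.
The relative major shares the key signature and is a minor 3rd above the minor tonic
A minor 3rd above Eb is Gb
→ relative major of Eb minor is Gb major
Gb major scale: Gb Ab Bb Cb Db Eb F
= Gb major; 6th degree = Eb


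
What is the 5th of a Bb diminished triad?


Reasoning:
Diminished triad = root + minor 3rd (3 semitones) + diminished 5th (6 semitones)
A triad on Bb stacks thirds, so the chord tones use letter names B-D-F
Root: Bb
Minor 3rd above Bb: Db
Diminished 5th above Bb: Fb
The 5th = Fb


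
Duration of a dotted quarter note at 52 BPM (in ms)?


Reasoning:
One quarter-note beat = 60000 / BPM = 60000 / 52 ms
Dotted quarter note = 3/2 × quarter note
Duration = 3/2 × 60000 / 52 = 90000 / 52
= 1730.8 ms


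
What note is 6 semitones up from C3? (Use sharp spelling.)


Working:
C3: chromatic position 0 in octave 3 → absolute = 3×12 + 0 = 36
Transpose up 6: 36 + 6 = 42
42 = 3×12 + 6 → F# in octave 3
Result = F#3


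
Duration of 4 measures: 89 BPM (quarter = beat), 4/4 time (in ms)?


Solution.
Quarter-note beat duration = 60000 / 89 ms
Beats per measure (4/4) = 4
One measure = 4 × 60000 / 89 = 240000 / 89 ms
4 measures = 4 × 240000 / 89 = 960000 / 89
= 10786.5 ms


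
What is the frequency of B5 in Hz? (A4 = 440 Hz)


Reasoning:
f = 440 × 2^(n/12) where n = semitones from A4
B5: 14 semitones from A4
f = 440 × 2^(14/12)
f = 987.77 Hz


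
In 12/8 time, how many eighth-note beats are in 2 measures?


Time signature 12/8: the bottom number 8 means the eighth note gets one count
The top number 12 means 12 eighth-note beats per measure
Total = 12 × 2 measures
= 24 eighth-note beats


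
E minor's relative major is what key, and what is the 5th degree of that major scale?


Reasoning:
The relative major shares the key signature and is a minor 3rd above the minor tonic
A minor 3rd above E is G
→ relative major of E minor is G major
G major scale: G A B C D E F#
= G major; 5th degree = D


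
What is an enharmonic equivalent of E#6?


Working:
Enharmonic notes sound the same pitch but are spelled with different letter names
E# and F name the same pitch class
= F6


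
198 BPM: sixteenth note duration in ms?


One quarter-note beat = 60000 / BPM = 60000 / 198 ms
Sixteenth note = 1/4 × quarter note
Duration = 1/4 × 60000 / 198 = 15000 / 198
= 75.8 ms


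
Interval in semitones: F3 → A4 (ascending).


Absolute semitone position = octave×12 + chromatic position
F3: 3×12 + 5 = 41
A4: 4×12 + 9 = 57
Difference = 57 - 41 = 16
= 16 semitones
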